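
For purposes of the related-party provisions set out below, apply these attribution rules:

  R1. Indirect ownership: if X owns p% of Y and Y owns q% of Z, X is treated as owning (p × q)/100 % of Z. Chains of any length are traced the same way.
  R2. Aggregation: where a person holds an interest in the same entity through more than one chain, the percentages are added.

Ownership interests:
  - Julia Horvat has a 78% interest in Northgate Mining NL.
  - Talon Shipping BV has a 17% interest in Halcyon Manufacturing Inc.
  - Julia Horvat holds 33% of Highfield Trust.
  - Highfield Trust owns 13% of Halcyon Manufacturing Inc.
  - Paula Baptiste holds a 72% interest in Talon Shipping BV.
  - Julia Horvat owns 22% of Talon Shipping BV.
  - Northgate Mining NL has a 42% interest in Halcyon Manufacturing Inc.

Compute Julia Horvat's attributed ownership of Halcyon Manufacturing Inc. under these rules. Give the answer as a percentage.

Chain via Highfield Trust (R1): 33% × 13% = 4.29% of Halcyon Manufacturing Inc.
Chain via Northgate Mining NL (R1): 78% × 42% = 32.76% of Halcyon Manufacturing Inc.
Chain via Talon Shipping BV (R1): 22% × 17% = 3.74% of Halcyon Manufacturing Inc.
Aggregating (R2): 4.29% + 32.76% + 3.74% = 40.79%.

40.79%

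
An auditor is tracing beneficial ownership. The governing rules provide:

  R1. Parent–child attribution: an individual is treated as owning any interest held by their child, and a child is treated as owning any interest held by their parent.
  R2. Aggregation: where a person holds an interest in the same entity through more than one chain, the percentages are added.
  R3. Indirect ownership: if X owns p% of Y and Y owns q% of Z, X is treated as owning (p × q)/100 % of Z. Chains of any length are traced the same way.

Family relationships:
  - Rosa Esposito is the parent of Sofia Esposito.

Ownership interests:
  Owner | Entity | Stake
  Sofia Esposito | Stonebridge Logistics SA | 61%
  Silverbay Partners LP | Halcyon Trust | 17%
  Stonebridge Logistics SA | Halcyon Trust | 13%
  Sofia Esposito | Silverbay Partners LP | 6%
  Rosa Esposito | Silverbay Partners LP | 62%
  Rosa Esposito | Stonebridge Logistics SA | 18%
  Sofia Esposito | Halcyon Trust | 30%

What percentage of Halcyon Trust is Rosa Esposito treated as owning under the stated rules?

By parent–child attribution (R1), Rosa Esposito is treated as also owning Sofia Esposito's interest in Silverbay Partners LP, giving 62% + 6% = 68%.
By parent–child attribution (R1), Rosa Esposito is treated as also owning Sofia Esposito's interest in Stonebridge Logistics SA, giving 18% + 61% = 79%.
By parent–child attribution (R1), Rosa Esposito is treated as owning Sofia Esposito's 30% interest in Halcyon Trust.
Chain via Silverbay Partners LP (R3): 68% × 17% = 11.56% of Halcyon Trust.
Chain via Stonebridge Logistics SA (R3): 79% × 13% = 10.27% of Halcyon Trust.
Direct interest in Halcyon Trust: 30%.
Aggregating (R2): 11.56% + 10.27% + 30% = 51.83%.

51.83%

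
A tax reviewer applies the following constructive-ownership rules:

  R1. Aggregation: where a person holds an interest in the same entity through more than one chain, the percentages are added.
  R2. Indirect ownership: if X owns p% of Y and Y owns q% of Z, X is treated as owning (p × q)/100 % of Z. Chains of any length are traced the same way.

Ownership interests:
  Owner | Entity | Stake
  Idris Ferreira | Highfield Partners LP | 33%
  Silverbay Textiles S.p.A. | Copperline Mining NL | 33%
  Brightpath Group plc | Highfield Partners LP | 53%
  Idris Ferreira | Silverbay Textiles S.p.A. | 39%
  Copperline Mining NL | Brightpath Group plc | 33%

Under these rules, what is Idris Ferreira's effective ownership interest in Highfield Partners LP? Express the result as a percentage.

Chain via Silverbay Textiles S.p.A. → Copperline Mining NL → Brightpath Group plc (R2): 39% × 33% × 33% × 53% = 2.250963% of Highfield Partners LP.
Direct interest in Highfield Partners LP: 33%.
Aggregating (R1): 2.250963% + 33% = 35.250963%.

35.250963%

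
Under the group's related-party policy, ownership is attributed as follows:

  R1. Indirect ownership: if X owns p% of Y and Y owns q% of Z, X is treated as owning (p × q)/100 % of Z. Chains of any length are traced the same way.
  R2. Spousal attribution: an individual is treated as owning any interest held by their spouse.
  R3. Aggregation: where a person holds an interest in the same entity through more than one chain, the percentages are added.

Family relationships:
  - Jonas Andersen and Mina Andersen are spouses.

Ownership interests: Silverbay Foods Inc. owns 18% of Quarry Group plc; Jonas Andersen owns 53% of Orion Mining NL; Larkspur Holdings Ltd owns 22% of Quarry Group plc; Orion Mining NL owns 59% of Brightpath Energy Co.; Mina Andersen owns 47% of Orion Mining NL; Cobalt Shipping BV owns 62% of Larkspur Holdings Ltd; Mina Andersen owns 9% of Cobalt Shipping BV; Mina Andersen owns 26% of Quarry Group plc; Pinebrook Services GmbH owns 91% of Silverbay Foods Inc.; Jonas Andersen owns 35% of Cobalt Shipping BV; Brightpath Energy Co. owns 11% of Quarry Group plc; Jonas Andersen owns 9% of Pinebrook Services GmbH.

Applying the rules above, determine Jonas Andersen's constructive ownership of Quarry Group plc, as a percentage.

By spousal attribution (R2), Jonas Andersen is treated as also owning Mina Andersen's interest in Cobalt Shipping BV, giving 35% + 9% = 44%.
By spousal attribution (R2), Jonas Andersen is treated as also owning Mina Andersen's interest in Orion Mining NL, giving 53% + 47% = 100%.
By spousal attribution (R2), Jonas Andersen is treated as owning Mina Andersen's 26% interest in Quarry Group plc.
Chain via Cobalt Shipping BV → Larkspur Holdings Ltd (R1): 44% × 62% × 22% = 6.0016% of Quarry Group plc.
Chain via Pinebrook Services GmbH → Silverbay Foods Inc. (R1): 9% × 91% × 18% = 1.4742% of Quarry Group plc.
Chain via Orion Mining NL → Brightpath Energy Co. (R1): 100% × 59% × 11% = 6.49% of Quarry Group plc.
Direct interest in Quarry Group plc: 26%.
Aggregating (R3): 6.0016% + 1.4742% + 6.49% + 26% = 39.9658%.

39.9658%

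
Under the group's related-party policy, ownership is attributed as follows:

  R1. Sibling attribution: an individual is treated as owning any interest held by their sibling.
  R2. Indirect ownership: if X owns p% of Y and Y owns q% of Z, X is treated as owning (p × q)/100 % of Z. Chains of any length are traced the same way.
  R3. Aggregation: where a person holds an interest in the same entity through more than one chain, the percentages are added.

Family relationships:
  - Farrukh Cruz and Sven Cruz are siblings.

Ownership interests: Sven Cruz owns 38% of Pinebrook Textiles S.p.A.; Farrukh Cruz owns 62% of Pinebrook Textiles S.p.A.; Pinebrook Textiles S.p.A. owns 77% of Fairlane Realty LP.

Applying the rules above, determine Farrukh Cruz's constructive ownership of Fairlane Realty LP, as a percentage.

77%

By sibling attribution (R1), Farrukh Cruz is treated as also owning Sven Cruz's interest in Pinebrook Textiles S.p.A, giving 62% + 38% = 100%.
Chain via Pinebrook Textiles S.p.A. (R2): 100% × 77% = 77% of Fairlane Realty LP.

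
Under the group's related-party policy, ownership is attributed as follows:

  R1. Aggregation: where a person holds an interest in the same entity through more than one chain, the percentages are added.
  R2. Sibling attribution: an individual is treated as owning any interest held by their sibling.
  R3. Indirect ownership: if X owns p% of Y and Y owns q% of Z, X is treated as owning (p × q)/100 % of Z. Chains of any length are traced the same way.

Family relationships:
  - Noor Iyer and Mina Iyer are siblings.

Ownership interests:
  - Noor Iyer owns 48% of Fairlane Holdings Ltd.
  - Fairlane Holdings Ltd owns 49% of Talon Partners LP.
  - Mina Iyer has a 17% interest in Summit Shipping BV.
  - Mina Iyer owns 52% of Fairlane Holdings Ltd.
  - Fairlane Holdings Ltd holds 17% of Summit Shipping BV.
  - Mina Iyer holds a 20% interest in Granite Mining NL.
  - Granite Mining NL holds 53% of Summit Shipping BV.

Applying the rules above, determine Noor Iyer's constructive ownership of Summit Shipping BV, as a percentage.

44.6%

By sibling attribution (R2), Noor Iyer is treated as also owning Mina Iyer's interest in Fairlane Holdings Ltd, giving 48% + 52% = 100%.
By sibling attribution (R2), Noor Iyer is treated as owning Mina Iyer's 20% interest in Granite Mining NL.
By sibling attribution (R2), Noor Iyer is treated as owning Mina Iyer's 17% interest in Summit Shipping BV.
Chain via Fairlane Holdings Ltd (R3): 100% × 17% = 17% of Summit Shipping BV.
Chain via Granite Mining NL (R3): 20% × 53% = 10.6% of Summit Shipping BV.
Direct interest in Summit Shipping BV: 17%.
Aggregating (R1): 17% + 10.6% + 17% = 44.6%.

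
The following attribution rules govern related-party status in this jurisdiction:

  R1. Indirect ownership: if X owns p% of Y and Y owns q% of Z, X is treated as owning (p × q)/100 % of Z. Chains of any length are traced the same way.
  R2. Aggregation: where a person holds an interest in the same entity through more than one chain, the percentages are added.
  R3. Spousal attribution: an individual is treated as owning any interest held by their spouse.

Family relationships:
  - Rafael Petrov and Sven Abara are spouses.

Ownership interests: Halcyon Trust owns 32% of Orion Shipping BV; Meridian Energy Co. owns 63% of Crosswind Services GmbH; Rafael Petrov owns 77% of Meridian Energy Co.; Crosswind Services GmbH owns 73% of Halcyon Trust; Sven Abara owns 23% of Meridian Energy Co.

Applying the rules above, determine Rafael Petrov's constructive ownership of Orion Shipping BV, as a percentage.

By spousal attribution (R3), Rafael Petrov is treated as also owning Sven Abara's interest in Meridian Energy Co, giving 77% + 23% = 100%.
Chain via Meridian Energy Co. → Crosswind Services GmbH → Halcyon Trust (R1): 100% × 63% × 73% × 32% = 14.7168% of Orion Shipping BV.

14.7168%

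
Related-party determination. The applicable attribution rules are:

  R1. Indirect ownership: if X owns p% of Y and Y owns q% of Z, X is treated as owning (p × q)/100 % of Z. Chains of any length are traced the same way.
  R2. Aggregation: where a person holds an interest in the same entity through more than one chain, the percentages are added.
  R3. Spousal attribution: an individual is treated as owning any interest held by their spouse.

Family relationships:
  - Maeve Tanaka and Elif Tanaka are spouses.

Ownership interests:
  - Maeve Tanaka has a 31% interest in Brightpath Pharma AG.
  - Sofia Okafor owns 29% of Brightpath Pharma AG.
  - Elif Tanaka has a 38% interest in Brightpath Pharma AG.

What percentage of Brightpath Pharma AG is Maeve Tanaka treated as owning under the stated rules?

By spousal attribution (R3), Maeve Tanaka is treated as also owning Elif Tanaka's interest in Brightpath Pharma AG, giving 31% + 38% = 69%.
Direct interest in Brightpath Pharma AG: 69%.

69%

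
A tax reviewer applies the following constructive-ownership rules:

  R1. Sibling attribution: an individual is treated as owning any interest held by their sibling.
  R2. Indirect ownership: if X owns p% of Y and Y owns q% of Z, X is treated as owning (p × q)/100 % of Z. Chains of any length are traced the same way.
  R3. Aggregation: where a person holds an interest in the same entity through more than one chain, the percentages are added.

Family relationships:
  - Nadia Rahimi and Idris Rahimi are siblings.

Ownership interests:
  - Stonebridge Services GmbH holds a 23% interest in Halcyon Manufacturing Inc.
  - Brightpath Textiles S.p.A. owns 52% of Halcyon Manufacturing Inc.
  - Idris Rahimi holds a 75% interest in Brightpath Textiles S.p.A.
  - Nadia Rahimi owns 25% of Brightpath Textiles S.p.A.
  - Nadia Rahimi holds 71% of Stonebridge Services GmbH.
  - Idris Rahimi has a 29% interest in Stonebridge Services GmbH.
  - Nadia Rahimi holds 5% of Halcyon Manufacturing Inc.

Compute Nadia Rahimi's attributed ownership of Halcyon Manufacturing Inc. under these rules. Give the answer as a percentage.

By sibling attribution (R1), Nadia Rahimi is treated as also owning Idris Rahimi's interest in Stonebridge Services GmbH, giving 71% + 29% = 100%.
By sibling attribution (R1), Nadia Rahimi is treated as also owning Idris Rahimi's interest in Brightpath Textiles S.p.A, giving 25% + 75% = 100%.
Chain via Stonebridge Services GmbH (R2): 100% × 23% = 23% of Halcyon Manufacturing Inc.
Chain via Brightpath Textiles S.p.A. (R2): 100% × 52% = 52% of Halcyon Manufacturing Inc.
Direct interest in Halcyon Manufacturing Inc: 5%.
Aggregating (R3): 23% + 52% + 5% = 80%.

80%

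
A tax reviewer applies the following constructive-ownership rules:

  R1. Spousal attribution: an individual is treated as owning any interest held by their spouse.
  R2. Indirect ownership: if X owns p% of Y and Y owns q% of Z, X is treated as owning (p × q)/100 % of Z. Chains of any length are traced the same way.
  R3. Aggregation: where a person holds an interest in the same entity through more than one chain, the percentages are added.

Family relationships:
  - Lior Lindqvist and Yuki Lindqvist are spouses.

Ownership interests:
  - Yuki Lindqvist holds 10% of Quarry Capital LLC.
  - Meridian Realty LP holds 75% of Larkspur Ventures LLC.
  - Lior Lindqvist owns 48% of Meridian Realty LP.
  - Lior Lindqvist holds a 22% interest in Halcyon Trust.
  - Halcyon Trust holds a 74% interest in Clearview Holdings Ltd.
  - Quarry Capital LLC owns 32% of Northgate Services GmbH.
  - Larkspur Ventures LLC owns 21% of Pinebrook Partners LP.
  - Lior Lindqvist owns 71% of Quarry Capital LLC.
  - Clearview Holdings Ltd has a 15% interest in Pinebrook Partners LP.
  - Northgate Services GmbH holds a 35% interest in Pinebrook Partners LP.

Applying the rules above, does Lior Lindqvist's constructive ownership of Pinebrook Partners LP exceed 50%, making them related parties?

No

By spousal attribution (R1), Lior Lindqvist is treated as also owning Yuki Lindqvist's interest in Quarry Capital LLC, giving 71% + 10% = 81%.
Chain via Quarry Capital LLC → Northgate Services GmbH (R2): 81% × 32% × 35% = 9.072% of Pinebrook Partners LP.
Chain via Meridian Realty LP → Larkspur Ventures LLC (R2): 48% × 75% × 21% = 7.56% of Pinebrook Partners LP.
Chain via Halcyon Trust → Clearview Holdings Ltd (R2): 22% × 74% × 15% = 2.442% of Pinebrook Partners LP.
Aggregating (R3): 9.072% + 7.56% + 2.442% = 19.074%.
19.074% does not exceed the 50% threshold, so Lior is not a related party to Pinebrook Partners LP.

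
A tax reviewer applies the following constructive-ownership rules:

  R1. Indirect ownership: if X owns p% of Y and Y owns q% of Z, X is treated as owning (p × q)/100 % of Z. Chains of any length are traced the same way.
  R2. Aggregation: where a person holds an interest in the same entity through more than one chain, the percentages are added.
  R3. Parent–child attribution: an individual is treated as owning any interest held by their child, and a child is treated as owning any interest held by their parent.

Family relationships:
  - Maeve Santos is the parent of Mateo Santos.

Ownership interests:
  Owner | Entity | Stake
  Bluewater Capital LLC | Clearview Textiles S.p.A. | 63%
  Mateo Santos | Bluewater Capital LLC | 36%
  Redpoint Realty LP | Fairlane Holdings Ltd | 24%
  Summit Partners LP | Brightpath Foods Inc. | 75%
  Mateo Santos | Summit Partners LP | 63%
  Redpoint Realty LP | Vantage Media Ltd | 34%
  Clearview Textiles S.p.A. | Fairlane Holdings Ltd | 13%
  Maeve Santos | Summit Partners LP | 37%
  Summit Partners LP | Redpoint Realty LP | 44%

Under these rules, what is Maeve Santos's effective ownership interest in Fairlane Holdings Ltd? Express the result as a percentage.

13.5084%

By parent–child attribution (R3), Maeve Santos is treated as also owning Mateo Santos's interest in Summit Partners LP, giving 37% + 63% = 100%.
By parent–child attribution (R3), Maeve Santos is treated as owning Mateo Santos's 36% interest in Bluewater Capital LLC.
Chain via Summit Partners LP → Redpoint Realty LP (R1): 100% × 44% × 24% = 10.56% of Fairlane Holdings Ltd.
Chain via Bluewater Capital LLC → Clearview Textiles S.p.A. (R1): 36% × 63% × 13% = 2.9484% of Fairlane Holdings Ltd.
Aggregating (R2): 10.56% + 2.9484% = 13.5084%.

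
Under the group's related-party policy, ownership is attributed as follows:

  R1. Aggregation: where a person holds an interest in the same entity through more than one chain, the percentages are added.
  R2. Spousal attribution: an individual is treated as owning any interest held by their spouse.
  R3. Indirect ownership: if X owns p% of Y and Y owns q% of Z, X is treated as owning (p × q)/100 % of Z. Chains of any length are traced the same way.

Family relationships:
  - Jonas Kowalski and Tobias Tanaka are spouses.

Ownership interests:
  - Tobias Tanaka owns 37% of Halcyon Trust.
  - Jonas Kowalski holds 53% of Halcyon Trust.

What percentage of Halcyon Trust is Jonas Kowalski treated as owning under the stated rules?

90%

By spousal attribution (R2), Jonas Kowalski is treated as also owning Tobias Tanaka's interest in Halcyon Trust, giving 53% + 37% = 90%.
Direct interest in Halcyon Trust: 90%.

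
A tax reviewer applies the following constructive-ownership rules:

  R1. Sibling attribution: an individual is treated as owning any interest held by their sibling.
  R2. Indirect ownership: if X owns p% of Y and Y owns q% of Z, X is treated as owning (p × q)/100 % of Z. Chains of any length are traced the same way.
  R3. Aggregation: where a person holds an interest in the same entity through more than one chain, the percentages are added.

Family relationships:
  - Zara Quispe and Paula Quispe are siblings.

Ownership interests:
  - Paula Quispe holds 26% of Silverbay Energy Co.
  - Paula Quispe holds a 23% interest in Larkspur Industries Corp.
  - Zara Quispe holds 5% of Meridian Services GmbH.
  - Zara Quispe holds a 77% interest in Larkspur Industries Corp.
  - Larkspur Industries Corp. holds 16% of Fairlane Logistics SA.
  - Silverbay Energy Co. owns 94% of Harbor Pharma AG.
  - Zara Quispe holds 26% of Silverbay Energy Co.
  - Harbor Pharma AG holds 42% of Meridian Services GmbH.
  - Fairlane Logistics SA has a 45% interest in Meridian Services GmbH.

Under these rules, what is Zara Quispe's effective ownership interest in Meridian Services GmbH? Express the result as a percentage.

By sibling attribution (R1), Zara Quispe is treated as also owning Paula Quispe's interest in Larkspur Industries Corp, giving 77% + 23% = 100%.
By sibling attribution (R1), Zara Quispe is treated as also owning Paula Quispe's interest in Silverbay Energy Co, giving 26% + 26% = 52%.
Chain via Larkspur Industries Corp. → Fairlane Logistics SA (R2): 100% × 16% × 45% = 7.2% of Meridian Services GmbH.
Chain via Silverbay Energy Co. → Harbor Pharma AG (R2): 52% × 94% × 42% = 20.5296% of Meridian Services GmbH.
Direct interest in Meridian Services GmbH: 5%.
Aggregating (R3): 7.2% + 20.5296% + 5% = 32.7296%.

32.7296%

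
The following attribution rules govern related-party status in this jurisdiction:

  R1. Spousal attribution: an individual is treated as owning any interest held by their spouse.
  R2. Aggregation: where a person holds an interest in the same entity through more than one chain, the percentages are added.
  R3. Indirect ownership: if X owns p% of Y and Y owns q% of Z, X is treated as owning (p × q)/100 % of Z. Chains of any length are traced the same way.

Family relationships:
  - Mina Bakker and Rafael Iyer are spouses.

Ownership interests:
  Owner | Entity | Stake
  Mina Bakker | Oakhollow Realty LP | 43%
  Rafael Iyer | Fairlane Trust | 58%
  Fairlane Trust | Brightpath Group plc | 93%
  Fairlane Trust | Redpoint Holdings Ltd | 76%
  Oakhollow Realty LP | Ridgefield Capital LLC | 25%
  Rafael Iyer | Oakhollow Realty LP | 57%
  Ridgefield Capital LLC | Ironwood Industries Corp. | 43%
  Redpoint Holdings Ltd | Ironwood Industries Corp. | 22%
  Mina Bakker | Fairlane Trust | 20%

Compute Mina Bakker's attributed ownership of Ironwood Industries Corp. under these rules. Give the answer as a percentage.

23.7916%

By spousal attribution (R1), Mina Bakker is treated as also owning Rafael Iyer's interest in Fairlane Trust, giving 20% + 58% = 78%.
By spousal attribution (R1), Mina Bakker is treated as also owning Rafael Iyer's interest in Oakhollow Realty LP, giving 43% + 57% = 100%.
Chain via Fairlane Trust → Redpoint Holdings Ltd (R3): 78% × 76% × 22% = 13.0416% of Ironwood Industries Corp.
Chain via Oakhollow Realty LP → Ridgefield Capital LLC (R3): 100% × 25% × 43% = 10.75% of Ironwood Industries Corp.
Aggregating (R2): 13.0416% + 10.75% = 23.7916%.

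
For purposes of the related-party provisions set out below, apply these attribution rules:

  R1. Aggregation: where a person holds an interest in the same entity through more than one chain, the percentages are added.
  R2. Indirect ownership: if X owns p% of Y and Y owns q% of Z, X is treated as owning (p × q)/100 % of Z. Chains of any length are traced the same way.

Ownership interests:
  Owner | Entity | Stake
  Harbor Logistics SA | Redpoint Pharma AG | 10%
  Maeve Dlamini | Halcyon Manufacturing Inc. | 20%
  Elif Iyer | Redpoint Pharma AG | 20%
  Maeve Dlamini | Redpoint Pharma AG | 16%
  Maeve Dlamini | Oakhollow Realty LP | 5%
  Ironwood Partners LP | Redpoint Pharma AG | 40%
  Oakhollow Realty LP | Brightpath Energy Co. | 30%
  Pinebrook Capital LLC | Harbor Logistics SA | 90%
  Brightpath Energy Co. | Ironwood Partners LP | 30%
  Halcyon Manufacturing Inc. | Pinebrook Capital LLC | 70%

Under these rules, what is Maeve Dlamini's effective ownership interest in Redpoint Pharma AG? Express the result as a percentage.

17.44%

Chain via Halcyon Manufacturing Inc. → Pinebrook Capital LLC → Harbor Logistics SA (R2): 20% × 70% × 90% × 10% = 1.26% of Redpoint Pharma AG.
Chain via Oakhollow Realty LP → Brightpath Energy Co. → Ironwood Partners LP (R2): 5% × 30% × 30% × 40% = 0.18% of Redpoint Pharma AG.
Direct interest in Redpoint Pharma AG: 16%.
Aggregating (R1): 1.26% + 0.18% + 16% = 17.44%.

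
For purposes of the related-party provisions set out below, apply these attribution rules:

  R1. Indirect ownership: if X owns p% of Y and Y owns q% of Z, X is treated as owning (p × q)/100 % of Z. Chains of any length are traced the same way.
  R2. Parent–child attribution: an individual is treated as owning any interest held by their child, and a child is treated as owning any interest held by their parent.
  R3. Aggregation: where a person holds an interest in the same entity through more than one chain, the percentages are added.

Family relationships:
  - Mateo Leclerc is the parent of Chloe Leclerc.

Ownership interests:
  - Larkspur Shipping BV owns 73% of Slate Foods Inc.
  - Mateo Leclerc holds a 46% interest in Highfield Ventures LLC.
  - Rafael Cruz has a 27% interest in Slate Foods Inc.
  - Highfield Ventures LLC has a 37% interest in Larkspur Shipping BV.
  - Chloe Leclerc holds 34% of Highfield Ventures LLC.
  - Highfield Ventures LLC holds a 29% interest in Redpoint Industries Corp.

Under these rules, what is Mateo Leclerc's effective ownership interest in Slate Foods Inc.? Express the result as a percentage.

By parent–child attribution (R2), Mateo Leclerc is treated as also owning Chloe Leclerc's interest in Highfield Ventures LLC, giving 46% + 34% = 80%.
Chain via Highfield Ventures LLC → Larkspur Shipping BV (R1): 80% × 37% × 73% = 21.608% of Slate Foods Inc.

21.608%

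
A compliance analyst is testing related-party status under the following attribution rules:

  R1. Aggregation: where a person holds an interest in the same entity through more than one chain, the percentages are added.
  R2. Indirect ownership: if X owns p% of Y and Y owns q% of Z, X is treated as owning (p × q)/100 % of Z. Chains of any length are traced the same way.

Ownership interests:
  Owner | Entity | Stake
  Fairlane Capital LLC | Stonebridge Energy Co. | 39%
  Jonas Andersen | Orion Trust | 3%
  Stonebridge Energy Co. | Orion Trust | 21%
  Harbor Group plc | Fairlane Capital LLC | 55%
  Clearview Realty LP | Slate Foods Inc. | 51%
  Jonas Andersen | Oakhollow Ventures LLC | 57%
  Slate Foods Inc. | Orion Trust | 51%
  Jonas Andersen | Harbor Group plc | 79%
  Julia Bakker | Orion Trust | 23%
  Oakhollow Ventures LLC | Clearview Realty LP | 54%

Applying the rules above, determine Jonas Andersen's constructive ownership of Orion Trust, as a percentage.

Chain via Harbor Group plc → Fairlane Capital LLC → Stonebridge Energy Co. (R2): 79% × 55% × 39% × 21% = 3.558555% of Orion Trust.
Chain via Oakhollow Ventures LLC → Clearview Realty LP → Slate Foods Inc. (R2): 57% × 54% × 51% × 51% = 8.005878% of Orion Trust.
Direct interest in Orion Trust: 3%.
Aggregating (R1): 3.558555% + 8.005878% + 3% = 14.564433%.

14.564433%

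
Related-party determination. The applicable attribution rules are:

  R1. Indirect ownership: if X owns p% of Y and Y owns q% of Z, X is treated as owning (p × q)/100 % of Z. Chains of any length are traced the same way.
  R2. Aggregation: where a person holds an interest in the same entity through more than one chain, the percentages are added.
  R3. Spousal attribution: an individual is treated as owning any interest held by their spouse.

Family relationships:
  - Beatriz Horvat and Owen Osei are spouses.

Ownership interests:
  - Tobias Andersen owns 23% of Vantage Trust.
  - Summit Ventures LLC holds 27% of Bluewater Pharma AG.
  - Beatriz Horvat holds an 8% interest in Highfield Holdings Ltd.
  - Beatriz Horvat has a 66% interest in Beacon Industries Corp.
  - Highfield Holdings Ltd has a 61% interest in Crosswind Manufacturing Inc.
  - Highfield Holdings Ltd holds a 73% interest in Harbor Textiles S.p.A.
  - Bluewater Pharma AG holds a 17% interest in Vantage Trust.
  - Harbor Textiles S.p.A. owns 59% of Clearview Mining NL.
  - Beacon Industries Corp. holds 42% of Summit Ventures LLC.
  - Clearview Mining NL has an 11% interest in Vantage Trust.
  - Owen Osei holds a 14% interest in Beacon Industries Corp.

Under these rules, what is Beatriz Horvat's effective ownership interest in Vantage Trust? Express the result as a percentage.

1.921256%

By spousal attribution (R3), Beatriz Horvat is treated as also owning Owen Osei's interest in Beacon Industries Corp, giving 66% + 14% = 80%.
Chain via Beacon Industries Corp. → Summit Ventures LLC → Bluewater Pharma AG (R1): 80% × 42% × 27% × 17% = 1.54224% of Vantage Trust.
Chain via Highfield Holdings Ltd → Harbor Textiles S.p.A. → Clearview Mining NL (R1): 8% × 73% × 59% × 11% = 0.379016% of Vantage Trust.
Aggregating (R2): 1.54224% + 0.379016% = 1.921256%.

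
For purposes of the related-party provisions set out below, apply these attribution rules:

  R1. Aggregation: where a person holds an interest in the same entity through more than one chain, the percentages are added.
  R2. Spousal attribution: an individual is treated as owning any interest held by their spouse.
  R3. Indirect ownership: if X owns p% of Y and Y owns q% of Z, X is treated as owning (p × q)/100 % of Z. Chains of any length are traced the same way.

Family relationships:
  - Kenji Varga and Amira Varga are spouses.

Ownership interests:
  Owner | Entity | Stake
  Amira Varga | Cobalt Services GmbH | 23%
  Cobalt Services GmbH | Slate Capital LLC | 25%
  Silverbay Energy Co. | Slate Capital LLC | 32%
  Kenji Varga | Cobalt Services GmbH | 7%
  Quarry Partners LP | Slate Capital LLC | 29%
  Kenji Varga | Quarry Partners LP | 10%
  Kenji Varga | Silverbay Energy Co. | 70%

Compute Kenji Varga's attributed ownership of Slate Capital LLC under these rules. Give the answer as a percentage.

By spousal attribution (R2), Kenji Varga is treated as also owning Amira Varga's interest in Cobalt Services GmbH, giving 7% + 23% = 30%.
Chain via Silverbay Energy Co. (R3): 70% × 32% = 22.4% of Slate Capital LLC.
Chain via Cobalt Services GmbH (R3): 30% × 25% = 7.5% of Slate Capital LLC.
Chain via Quarry Partners LP (R3): 10% × 29% = 2.9% of Slate Capital LLC.
Aggregating (R1): 22.4% + 7.5% + 2.9% = 32.8%.

32.8%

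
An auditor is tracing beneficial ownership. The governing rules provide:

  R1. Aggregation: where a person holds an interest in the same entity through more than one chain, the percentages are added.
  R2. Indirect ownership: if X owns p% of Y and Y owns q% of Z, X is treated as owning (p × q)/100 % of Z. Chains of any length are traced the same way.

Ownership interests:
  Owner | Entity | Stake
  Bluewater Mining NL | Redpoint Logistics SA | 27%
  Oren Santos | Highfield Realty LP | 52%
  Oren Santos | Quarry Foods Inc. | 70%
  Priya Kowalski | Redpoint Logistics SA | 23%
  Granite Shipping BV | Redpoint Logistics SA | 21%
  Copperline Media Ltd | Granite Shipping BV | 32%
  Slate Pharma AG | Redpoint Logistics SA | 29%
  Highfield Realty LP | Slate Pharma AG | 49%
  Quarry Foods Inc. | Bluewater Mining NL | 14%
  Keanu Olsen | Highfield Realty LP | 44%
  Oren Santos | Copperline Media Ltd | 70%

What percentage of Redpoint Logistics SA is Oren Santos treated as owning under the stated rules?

Chain via Copperline Media Ltd → Granite Shipping BV (R2): 70% × 32% × 21% = 4.704% of Redpoint Logistics SA.
Chain via Highfield Realty LP → Slate Pharma AG (R2): 52% × 49% × 29% = 7.3892% of Redpoint Logistics SA.
Chain via Quarry Foods Inc. → Bluewater Mining NL (R2): 70% × 14% × 27% = 2.646% of Redpoint Logistics SA.
Aggregating (R1): 4.704% + 7.3892% + 2.646% = 14.7392%.

14.7392%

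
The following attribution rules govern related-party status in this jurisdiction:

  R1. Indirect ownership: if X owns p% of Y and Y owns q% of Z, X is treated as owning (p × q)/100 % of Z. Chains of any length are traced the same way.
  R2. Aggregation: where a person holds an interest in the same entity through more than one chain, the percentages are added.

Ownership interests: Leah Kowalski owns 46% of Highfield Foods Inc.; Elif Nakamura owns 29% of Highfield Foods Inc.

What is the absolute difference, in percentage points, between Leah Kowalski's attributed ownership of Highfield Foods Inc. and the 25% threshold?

Direct interest in Highfield Foods Inc: 46%.
46% exceeds the 25% threshold by 21 percentage points.

21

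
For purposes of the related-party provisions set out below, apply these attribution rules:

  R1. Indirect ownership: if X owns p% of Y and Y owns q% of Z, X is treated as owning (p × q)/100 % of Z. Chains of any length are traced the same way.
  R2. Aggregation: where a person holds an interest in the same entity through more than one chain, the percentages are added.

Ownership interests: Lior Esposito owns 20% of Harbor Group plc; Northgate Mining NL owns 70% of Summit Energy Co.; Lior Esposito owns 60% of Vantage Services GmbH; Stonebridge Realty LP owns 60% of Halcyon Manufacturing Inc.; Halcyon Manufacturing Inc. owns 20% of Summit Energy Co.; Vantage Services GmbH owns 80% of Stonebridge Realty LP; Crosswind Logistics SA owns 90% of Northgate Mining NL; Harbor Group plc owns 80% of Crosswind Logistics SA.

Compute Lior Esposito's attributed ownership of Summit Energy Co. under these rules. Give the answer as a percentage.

15.84%

Chain via Harbor Group plc → Crosswind Logistics SA → Northgate Mining NL (R1): 20% × 80% × 90% × 70% = 10.08% of Summit Energy Co.
Chain via Vantage Services GmbH → Stonebridge Realty LP → Halcyon Manufacturing Inc. (R1): 60% × 80% × 60% × 20% = 5.76% of Summit Energy Co.
Aggregating (R2): 10.08% + 5.76% = 15.84%.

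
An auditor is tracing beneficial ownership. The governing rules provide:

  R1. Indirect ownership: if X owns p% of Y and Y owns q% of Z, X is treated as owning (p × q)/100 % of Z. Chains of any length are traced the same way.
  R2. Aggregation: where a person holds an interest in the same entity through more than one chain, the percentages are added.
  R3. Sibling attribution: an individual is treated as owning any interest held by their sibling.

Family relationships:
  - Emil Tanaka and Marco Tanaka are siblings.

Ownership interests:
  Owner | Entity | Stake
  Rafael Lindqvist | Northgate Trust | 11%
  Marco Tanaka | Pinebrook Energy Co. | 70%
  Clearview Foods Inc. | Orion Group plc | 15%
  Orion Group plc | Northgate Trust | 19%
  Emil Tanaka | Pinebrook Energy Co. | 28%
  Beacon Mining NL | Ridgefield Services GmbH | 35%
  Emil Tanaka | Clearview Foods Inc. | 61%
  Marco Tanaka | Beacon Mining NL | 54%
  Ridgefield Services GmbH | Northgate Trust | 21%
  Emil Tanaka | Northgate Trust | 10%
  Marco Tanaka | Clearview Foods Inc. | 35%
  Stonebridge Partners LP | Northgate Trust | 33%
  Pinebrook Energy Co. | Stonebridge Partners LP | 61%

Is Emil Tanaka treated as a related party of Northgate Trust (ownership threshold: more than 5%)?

Yes

By sibling attribution (R3), Emil Tanaka is treated as also owning Marco Tanaka's interest in Clearview Foods Inc, giving 61% + 35% = 96%.
By sibling attribution (R3), Emil Tanaka is treated as also owning Marco Tanaka's interest in Pinebrook Energy Co, giving 28% + 70% = 98%.
By sibling attribution (R3), Emil Tanaka is treated as owning Marco Tanaka's 54% interest in Beacon Mining NL.
Chain via Clearview Foods Inc. → Orion Group plc (R1): 96% × 15% × 19% = 2.736% of Northgate Trust.
Chain via Pinebrook Energy Co. → Stonebridge Partners LP (R1): 98% × 61% × 33% = 19.7274% of Northgate Trust.
Direct interest in Northgate Trust: 10%.
Chain via Beacon Mining NL → Ridgefield Services GmbH (R1): 54% × 35% × 21% = 3.969% of Northgate Trust.
Aggregating (R2): 2.736% + 19.7274% + 10% + 3.969% = 36.4324%.
36.4324% exceeds the 5% threshold, so Emil is a related party to Northgate Trust.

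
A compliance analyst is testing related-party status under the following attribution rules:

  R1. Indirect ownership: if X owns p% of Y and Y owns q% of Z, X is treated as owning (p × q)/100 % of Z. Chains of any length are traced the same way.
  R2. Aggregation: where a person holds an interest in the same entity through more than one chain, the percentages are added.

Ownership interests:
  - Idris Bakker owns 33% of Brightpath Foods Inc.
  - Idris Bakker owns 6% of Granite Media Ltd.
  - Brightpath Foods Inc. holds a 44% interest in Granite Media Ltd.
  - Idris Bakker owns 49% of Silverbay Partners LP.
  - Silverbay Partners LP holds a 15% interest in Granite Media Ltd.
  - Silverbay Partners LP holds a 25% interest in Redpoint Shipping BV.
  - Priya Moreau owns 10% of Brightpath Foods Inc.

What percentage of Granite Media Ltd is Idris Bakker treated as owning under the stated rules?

Chain via Brightpath Foods Inc. (R1): 33% × 44% = 14.52% of Granite Media Ltd.
Chain via Silverbay Partners LP (R1): 49% × 15% = 7.35% of Granite Media Ltd.
Direct interest in Granite Media Ltd: 6%.
Aggregating (R2): 14.52% + 7.35% + 6% = 27.87%.

27.87%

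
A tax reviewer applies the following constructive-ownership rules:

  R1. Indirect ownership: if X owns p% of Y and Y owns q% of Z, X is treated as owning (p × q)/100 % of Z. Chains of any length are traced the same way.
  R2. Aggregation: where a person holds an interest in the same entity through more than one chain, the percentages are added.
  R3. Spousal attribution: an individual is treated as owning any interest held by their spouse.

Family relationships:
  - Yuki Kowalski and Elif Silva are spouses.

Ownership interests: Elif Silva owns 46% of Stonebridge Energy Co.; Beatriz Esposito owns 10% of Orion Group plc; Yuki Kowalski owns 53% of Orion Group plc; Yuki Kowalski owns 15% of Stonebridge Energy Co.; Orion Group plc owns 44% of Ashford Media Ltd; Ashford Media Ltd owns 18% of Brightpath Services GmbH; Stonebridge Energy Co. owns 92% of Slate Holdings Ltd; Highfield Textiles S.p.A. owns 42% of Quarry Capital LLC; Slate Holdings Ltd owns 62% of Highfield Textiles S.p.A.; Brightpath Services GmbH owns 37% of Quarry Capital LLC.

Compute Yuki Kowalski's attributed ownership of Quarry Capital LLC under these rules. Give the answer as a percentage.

16.16676%

By spousal attribution (R3), Yuki Kowalski is treated as also owning Elif Silva's interest in Stonebridge Energy Co, giving 15% + 46% = 61%.
Chain via Stonebridge Energy Co. → Slate Holdings Ltd → Highfield Textiles S.p.A. (R1): 61% × 92% × 62% × 42% = 14.613648% of Quarry Capital LLC.
Chain via Orion Group plc → Ashford Media Ltd → Brightpath Services GmbH (R1): 53% × 44% × 18% × 37% = 1.553112% of Quarry Capital LLC.
Aggregating (R2): 14.613648% + 1.553112% = 16.16676%.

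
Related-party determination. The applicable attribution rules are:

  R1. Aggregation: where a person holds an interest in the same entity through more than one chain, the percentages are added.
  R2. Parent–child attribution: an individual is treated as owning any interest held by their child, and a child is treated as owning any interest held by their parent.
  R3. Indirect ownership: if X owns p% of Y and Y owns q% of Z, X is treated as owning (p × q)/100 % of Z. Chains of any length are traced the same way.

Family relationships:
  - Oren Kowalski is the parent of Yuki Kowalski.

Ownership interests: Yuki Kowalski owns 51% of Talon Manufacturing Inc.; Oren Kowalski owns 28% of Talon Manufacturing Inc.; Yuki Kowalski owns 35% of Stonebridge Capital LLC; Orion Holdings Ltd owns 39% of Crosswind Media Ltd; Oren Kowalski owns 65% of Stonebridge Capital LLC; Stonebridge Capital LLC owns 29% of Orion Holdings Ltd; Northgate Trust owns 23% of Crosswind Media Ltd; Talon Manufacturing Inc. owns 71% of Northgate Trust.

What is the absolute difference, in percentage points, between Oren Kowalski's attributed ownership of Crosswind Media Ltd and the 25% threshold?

0.7893

By parent–child attribution (R2), Oren Kowalski is treated as also owning Yuki Kowalski's interest in Stonebridge Capital LLC, giving 65% + 35% = 100%.
By parent–child attribution (R2), Oren Kowalski is treated as also owning Yuki Kowalski's interest in Talon Manufacturing Inc, giving 28% + 51% = 79%.
Chain via Stonebridge Capital LLC → Orion Holdings Ltd (R3): 100% × 29% × 39% = 11.31% of Crosswind Media Ltd.
Chain via Talon Manufacturing Inc. → Northgate Trust (R3): 79% × 71% × 23% = 12.9007% of Crosswind Media Ltd.
Aggregating (R1): 11.31% + 12.9007% = 24.2107%.
24.2107% falls short of the 25% threshold by 0.7893 percentage points.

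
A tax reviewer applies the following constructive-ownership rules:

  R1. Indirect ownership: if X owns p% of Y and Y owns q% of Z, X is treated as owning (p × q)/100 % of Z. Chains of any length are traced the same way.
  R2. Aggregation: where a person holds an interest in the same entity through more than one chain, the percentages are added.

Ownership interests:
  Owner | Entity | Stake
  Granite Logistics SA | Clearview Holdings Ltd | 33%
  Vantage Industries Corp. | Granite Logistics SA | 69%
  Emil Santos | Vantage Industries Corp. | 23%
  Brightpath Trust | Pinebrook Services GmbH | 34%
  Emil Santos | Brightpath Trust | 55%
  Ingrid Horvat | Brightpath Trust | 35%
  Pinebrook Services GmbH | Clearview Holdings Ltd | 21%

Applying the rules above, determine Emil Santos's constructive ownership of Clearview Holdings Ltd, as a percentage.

9.1641%

Chain via Brightpath Trust → Pinebrook Services GmbH (R1): 55% × 34% × 21% = 3.927% of Clearview Holdings Ltd.
Chain via Vantage Industries Corp. → Granite Logistics SA (R1): 23% × 69% × 33% = 5.2371% of Clearview Holdings Ltd.
Aggregating (R2): 3.927% + 5.2371% = 9.1641%.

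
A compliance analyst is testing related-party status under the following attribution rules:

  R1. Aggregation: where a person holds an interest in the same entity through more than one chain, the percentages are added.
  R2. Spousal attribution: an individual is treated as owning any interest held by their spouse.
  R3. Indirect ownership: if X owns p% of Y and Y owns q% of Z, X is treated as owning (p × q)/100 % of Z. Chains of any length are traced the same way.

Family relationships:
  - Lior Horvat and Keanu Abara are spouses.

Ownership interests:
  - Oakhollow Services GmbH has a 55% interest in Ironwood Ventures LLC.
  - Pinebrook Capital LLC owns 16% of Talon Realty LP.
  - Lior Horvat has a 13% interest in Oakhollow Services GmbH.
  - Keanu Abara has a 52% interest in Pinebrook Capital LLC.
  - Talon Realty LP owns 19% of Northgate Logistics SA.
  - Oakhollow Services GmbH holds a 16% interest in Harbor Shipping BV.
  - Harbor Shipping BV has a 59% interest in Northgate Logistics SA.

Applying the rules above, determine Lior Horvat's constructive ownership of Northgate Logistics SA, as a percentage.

By spousal attribution (R2), Lior Horvat is treated as owning Keanu Abara's 52% interest in Pinebrook Capital LLC.
Chain via Oakhollow Services GmbH → Harbor Shipping BV (R3): 13% × 16% × 59% = 1.2272% of Northgate Logistics SA.
Chain via Pinebrook Capital LLC → Talon Realty LP (R3): 52% × 16% × 19% = 1.5808% of Northgate Logistics SA.
Aggregating (R1): 1.2272% + 1.5808% = 2.808%.

2.808%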